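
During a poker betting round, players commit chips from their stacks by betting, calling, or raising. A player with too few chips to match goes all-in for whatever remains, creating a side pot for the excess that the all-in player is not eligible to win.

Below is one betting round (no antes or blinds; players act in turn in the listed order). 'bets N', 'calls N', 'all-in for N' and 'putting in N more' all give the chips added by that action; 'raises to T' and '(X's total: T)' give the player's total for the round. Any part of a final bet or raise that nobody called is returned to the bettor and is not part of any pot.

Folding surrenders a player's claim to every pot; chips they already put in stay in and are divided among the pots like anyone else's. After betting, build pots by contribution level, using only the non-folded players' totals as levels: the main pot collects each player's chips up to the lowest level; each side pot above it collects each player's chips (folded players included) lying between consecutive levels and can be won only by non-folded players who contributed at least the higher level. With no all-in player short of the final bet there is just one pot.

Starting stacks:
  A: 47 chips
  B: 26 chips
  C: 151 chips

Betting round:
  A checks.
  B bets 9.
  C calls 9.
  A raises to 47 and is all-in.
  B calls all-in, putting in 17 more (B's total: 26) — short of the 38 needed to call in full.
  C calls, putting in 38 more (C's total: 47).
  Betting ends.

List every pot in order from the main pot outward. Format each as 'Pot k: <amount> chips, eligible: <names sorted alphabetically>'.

Pot 1: 78 chips, eligible: A, B, C
Pot 2: 42 chips, eligible: A, C

Derivation:
Contributions: A=47, B=26, C=47
Pot levels (distinct totals of non-folded players): 26, 47
Layer 1-26: 26 each from A, B, C = 26*3 = 78 chips; eligible A, B, C
Layer 27-47: 21 each from A, C = 21*2 = 42 chips; eligible A, C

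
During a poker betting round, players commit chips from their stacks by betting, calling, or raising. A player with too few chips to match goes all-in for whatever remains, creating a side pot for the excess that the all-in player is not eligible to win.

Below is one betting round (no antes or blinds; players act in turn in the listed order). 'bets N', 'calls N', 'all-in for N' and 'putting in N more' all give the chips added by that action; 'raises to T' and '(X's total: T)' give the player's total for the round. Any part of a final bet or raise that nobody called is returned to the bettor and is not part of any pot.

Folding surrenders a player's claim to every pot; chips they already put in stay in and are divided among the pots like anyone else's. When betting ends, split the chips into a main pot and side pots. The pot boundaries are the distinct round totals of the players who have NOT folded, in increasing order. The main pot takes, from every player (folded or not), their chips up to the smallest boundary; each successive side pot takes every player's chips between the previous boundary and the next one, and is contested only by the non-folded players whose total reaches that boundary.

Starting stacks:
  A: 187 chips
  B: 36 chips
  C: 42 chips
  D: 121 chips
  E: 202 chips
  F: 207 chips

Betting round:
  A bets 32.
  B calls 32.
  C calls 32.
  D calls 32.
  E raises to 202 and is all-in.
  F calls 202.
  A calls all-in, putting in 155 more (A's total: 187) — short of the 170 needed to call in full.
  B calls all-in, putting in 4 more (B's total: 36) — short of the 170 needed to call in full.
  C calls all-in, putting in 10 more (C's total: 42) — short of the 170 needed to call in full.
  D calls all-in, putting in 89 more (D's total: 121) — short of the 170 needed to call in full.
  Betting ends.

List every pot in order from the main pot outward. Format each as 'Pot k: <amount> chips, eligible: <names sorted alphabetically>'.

Contributions: A=187, B=36, C=42, D=121, E=202, F=202
Pot levels (distinct totals of non-folded players): 36, 42, 121, 187, 202
Layer 1-36: 36 each from A, B, C, D, E, F = 36*6 = 216 chips; eligible A, B, C, D, E, F
Layer 37-42: 6 each from A, C, D, E, F = 6*5 = 30 chips; eligible A, C, D, E, F
Layer 43-121: 79 each from A, D, E, F = 79*4 = 316 chips; eligible A, D, E, F
Layer 122-187: 66 each from A, E, F = 66*3 = 198 chips; eligible A, E, F
Layer 188-202: 15 each from E, F = 15*2 = 30 chips; eligible E, F

Pot 1: 216 chips, eligible: A, B, C, D, E, F
Pot 2: 30 chips, eligible: A, C, D, E, F
Pot 3: 316 chips, eligible: A, D, E, F
Pot 4: 198 chips, eligible: A, E, F
Pot 5: 30 chips, eligible: E, F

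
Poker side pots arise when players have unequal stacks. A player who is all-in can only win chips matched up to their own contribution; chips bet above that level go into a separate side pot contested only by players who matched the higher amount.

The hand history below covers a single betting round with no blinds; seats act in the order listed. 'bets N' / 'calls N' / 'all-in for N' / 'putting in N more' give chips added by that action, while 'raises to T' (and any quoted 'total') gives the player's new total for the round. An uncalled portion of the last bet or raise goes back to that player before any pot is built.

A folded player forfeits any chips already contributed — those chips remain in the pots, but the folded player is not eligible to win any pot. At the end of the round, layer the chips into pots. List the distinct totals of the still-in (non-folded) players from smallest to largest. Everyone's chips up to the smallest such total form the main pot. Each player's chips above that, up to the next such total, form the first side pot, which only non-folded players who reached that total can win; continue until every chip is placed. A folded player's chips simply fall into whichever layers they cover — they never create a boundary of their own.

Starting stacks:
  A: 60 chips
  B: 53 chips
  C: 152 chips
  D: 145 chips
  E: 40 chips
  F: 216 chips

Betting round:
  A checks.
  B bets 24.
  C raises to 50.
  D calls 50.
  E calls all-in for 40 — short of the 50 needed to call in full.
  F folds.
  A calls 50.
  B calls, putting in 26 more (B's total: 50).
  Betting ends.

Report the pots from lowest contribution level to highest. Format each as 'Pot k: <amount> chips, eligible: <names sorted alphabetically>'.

Pot 1: 200 chips, eligible: A, B, C, D, E
Pot 2: 40 chips, eligible: A, B, C, D

Derivation:
Contributions: A=50, B=50, C=50, D=50, E=40
Folded: F
Pot levels (distinct totals of non-folded players): 40, 50
Layer 1-40: 40 each from A, B, C, D, E = 40*5 = 200 chips; eligible A, B, C, D, E
Layer 41-50: 10 each from A, B, C, D = 10*4 = 40 chips; eligible A, B, C, D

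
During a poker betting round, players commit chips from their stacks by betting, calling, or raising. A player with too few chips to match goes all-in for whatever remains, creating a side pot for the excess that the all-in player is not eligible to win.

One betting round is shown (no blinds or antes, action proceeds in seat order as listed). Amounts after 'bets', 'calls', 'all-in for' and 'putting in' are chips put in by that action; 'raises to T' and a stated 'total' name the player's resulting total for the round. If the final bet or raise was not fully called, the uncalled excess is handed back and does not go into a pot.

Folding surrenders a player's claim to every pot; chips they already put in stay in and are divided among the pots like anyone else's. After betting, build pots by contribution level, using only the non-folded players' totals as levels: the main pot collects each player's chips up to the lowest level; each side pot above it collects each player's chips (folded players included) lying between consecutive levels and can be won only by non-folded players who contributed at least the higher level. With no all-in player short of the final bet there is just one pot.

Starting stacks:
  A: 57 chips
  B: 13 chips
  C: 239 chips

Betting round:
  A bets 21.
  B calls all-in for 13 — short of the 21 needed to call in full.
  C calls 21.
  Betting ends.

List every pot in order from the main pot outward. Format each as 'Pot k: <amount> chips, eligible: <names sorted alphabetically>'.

Pot 1: 39 chips, eligible: A, B, C
Pot 2: 16 chips, eligible: A, C

Derivation:
Contributions: A=21, B=13, C=21
Pot levels (distinct totals of non-folded players): 13, 21
Layer 1-13: 13 each from A, B, C = 13*3 = 39 chips; eligible A, B, C
Layer 14-21: 8 each from A, C = 8*2 = 16 chips; eligible A, C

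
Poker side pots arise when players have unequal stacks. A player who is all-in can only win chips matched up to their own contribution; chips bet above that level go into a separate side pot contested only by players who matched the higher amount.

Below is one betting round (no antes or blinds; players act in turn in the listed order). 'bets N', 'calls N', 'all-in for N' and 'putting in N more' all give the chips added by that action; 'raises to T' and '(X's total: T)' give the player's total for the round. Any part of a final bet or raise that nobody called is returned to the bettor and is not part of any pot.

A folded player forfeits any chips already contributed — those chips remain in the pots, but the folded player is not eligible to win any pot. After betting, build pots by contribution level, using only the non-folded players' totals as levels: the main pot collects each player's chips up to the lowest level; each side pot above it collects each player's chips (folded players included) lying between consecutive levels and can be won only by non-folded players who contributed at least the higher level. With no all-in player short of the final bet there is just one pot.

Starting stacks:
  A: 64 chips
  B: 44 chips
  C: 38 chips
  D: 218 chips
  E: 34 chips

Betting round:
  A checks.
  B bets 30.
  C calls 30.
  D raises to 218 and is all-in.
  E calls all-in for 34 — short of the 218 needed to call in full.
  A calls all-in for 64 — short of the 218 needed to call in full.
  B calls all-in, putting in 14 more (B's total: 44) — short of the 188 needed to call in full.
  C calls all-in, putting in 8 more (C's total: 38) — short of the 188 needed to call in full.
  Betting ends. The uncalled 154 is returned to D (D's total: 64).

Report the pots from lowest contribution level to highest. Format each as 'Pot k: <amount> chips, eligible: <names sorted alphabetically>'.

Pot 1: 170 chips, eligible: A, B, C, D, E
Pot 2: 16 chips, eligible: A, B, C, D
Pot 3: 18 chips, eligible: A, B, D
Pot 4: 40 chips, eligible: A, D

Derivation:
Contributions (after 154 returned to D): A=64, B=44, C=38, D=64, E=34
Pot levels (distinct totals of non-folded players): 34, 38, 44, 64
Layer 1-34: 34 each from A, B, C, D, E = 34*5 = 170 chips; eligible A, B, C, D, E
Layer 35-38: 4 each from A, B, C, D = 4*4 = 16 chips; eligible A, B, C, D
Layer 39-44: 6 each from A, B, D = 6*3 = 18 chips; eligible A, B, D
Layer 45-64: 20 each from A, D = 20*2 = 40 chips; eligible A, D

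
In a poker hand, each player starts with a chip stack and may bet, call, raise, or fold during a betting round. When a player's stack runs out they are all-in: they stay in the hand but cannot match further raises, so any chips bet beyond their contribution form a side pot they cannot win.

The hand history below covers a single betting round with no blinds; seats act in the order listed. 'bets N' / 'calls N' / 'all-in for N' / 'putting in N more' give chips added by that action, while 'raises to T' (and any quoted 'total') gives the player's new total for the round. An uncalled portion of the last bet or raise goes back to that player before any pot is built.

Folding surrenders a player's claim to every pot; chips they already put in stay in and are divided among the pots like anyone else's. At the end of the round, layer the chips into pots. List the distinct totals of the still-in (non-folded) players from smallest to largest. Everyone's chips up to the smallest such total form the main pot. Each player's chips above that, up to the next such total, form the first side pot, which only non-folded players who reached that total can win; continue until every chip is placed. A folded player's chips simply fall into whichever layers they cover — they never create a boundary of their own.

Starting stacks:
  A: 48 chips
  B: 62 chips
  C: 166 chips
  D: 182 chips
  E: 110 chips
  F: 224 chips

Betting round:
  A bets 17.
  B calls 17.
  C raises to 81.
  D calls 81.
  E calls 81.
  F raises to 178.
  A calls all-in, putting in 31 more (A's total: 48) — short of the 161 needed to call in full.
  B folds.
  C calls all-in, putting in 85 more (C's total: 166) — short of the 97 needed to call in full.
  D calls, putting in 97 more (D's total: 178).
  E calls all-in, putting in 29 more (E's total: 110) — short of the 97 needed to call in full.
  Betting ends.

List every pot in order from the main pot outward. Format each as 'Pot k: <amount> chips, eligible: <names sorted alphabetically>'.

Contributions: A=48, B=17, C=166, D=178, E=110, F=178
Folded: B
Pot levels (distinct totals of non-folded players): 48, 110, 166, 178
Layer 1-48: A 48 + B 17 + C 48 + D 48 + E 48 + F 48 = 257 chips; eligible A, C, D, E, F
Layer 49-110: 62 each from C, D, E, F = 62*4 = 248 chips; eligible C, D, E, F
Layer 111-166: 56 each from C, D, F = 56*3 = 168 chips; eligible C, D, F
Layer 167-178: 12 each from D, F = 12*2 = 24 chips; eligible D, F

Pot 1: 257 chips, eligible: A, C, D, E, F
Pot 2: 248 chips, eligible: C, D, E, F
Pot 3: 168 chips, eligible: C, D, F
Pot 4: 24 chips, eligible: D, F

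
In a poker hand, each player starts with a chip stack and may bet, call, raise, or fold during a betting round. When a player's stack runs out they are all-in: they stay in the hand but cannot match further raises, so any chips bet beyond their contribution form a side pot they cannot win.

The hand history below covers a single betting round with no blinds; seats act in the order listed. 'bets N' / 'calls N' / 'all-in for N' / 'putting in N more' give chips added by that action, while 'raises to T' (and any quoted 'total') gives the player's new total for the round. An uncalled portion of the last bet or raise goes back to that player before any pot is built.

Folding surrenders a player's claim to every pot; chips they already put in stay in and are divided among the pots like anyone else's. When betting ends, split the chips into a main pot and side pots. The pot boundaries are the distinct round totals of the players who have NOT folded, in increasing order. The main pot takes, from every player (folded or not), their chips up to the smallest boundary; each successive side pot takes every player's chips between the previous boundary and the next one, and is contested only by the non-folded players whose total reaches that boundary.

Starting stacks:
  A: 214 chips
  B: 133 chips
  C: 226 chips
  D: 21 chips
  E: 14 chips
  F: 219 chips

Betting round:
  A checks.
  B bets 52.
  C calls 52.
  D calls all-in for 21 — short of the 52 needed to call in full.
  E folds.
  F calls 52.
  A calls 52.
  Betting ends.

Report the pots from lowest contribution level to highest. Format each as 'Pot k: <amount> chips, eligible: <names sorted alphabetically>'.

Pot 1: 105 chips, eligible: A, B, C, D, F
Pot 2: 124 chips, eligible: A, B, C, F

Derivation:
Contributions: A=52, B=52, C=52, D=21, F=52
Folded: E
Pot levels (distinct totals of non-folded players): 21, 52
Layer 1-21: 21 each from A, B, C, D, F = 21*5 = 105 chips; eligible A, B, C, D, F
Layer 22-52: 31 each from A, B, C, F = 31*4 = 124 chips; eligible A, B, C, F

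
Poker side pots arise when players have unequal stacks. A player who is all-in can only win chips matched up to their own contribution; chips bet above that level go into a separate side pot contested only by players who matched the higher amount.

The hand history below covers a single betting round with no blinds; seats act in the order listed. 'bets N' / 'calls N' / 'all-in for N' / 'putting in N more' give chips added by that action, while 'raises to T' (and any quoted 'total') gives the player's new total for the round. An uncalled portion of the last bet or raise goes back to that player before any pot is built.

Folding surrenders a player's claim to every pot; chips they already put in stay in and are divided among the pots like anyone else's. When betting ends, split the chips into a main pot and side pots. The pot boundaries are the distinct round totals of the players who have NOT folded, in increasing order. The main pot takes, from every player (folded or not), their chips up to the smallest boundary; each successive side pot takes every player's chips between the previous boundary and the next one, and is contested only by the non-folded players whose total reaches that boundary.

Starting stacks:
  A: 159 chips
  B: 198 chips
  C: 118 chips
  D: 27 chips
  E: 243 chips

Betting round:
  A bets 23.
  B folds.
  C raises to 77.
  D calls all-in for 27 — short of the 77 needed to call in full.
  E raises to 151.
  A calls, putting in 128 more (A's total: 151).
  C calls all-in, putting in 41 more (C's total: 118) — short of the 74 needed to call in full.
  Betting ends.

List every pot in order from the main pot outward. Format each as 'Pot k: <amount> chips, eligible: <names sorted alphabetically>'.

Pot 1: 108 chips, eligible: A, C, D, E
Pot 2: 273 chips, eligible: A, C, E
Pot 3: 66 chips, eligible: A, E

Derivation:
Contributions: A=151, C=118, D=27, E=151
Folded: B
Pot levels (distinct totals of non-folded players): 27, 118, 151
Layer 1-27: 27 each from A, C, D, E = 27*4 = 108 chips; eligible A, C, D, E
Layer 28-118: 91 each from A, C, E = 91*3 = 273 chips; eligible A, C, E
Layer 119-151: 33 each from A, E = 33*2 = 66 chips; eligible A, E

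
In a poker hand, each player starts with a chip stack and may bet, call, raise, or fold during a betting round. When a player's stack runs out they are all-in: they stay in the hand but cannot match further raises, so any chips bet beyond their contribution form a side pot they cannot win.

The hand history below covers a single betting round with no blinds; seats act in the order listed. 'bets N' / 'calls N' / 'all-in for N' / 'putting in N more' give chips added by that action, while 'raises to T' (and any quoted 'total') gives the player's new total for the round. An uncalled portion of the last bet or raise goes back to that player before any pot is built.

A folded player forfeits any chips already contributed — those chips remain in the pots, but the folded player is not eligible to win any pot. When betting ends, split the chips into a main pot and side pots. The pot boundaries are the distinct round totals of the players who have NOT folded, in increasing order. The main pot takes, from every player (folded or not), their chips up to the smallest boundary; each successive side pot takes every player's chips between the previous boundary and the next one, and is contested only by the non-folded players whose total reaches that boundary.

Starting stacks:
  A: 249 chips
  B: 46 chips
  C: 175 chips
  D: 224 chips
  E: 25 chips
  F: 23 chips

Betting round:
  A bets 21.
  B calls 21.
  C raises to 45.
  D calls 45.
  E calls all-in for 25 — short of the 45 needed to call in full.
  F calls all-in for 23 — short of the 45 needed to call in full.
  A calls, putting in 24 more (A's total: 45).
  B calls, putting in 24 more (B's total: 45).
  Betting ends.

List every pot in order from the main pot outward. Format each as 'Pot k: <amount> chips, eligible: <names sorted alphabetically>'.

Pot 1: 138 chips, eligible: A, B, C, D, E, F
Pot 2: 10 chips, eligible: A, B, C, D, E
Pot 3: 80 chips, eligible: A, B, C, D

Derivation:
Contributions: A=45, B=45, C=45, D=45, E=25, F=23
Pot levels (distinct totals of non-folded players): 23, 25, 45
Layer 1-23: 23 each from A, B, C, D, E, F = 23*6 = 138 chips; eligible A, B, C, D, E, F
Layer 24-25: 2 each from A, B, C, D, E = 2*5 = 10 chips; eligible A, B, C, D, E
Layer 26-45: 20 each from A, B, C, D = 20*4 = 80 chips; eligible A, B, C, D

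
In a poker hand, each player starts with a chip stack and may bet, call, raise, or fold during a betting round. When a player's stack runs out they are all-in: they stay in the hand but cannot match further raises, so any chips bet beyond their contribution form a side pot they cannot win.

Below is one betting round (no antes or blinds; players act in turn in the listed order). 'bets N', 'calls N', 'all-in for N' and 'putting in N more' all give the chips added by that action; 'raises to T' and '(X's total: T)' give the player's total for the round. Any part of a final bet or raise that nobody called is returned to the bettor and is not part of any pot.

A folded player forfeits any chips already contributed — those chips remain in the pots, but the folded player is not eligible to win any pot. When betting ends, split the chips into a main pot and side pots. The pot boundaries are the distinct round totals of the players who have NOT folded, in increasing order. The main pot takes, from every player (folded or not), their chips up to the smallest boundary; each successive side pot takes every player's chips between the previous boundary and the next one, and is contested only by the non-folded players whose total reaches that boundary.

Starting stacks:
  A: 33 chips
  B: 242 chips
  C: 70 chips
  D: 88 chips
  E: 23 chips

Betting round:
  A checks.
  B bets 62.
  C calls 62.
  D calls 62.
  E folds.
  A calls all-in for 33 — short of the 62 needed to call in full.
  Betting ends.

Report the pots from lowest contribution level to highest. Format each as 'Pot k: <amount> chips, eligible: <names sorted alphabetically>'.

Pot 1: 132 chips, eligible: A, B, C, D
Pot 2: 87 chips, eligible: B, C, D

Derivation:
Contributions: A=33, B=62, C=62, D=62
Folded: E
Pot levels (distinct totals of non-folded players): 33, 62
Layer 1-33: 33 each from A, B, C, D = 33*4 = 132 chips; eligible A, B, C, D
Layer 34-62: 29 each from B, C, D = 29*3 = 87 chips; eligible B, C, D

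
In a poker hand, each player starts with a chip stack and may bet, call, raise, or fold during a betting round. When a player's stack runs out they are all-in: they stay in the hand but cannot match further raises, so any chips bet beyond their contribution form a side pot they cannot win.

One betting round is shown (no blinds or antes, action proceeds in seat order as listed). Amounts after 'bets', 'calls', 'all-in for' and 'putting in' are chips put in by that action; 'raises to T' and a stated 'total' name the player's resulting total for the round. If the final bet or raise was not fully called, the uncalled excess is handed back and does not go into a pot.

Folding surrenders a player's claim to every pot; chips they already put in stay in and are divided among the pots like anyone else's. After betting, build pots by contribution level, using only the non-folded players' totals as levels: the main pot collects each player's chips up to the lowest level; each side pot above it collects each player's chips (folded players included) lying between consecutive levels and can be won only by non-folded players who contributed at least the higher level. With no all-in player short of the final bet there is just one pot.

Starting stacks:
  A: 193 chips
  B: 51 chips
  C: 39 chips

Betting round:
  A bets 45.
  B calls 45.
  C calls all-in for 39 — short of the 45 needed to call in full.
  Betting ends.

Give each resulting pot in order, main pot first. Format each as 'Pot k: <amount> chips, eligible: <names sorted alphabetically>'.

Pot 1: 117 chips, eligible: A, B, C
Pot 2: 12 chips, eligible: A, B

Derivation:
Contributions: A=45, B=45, C=39
Pot levels (distinct totals of non-folded players): 39, 45
Layer 1-39: 39 each from A, B, C = 39*3 = 117 chips; eligible A, B, C
Layer 40-45: 6 each from A, B = 6*2 = 12 chips; eligible A, B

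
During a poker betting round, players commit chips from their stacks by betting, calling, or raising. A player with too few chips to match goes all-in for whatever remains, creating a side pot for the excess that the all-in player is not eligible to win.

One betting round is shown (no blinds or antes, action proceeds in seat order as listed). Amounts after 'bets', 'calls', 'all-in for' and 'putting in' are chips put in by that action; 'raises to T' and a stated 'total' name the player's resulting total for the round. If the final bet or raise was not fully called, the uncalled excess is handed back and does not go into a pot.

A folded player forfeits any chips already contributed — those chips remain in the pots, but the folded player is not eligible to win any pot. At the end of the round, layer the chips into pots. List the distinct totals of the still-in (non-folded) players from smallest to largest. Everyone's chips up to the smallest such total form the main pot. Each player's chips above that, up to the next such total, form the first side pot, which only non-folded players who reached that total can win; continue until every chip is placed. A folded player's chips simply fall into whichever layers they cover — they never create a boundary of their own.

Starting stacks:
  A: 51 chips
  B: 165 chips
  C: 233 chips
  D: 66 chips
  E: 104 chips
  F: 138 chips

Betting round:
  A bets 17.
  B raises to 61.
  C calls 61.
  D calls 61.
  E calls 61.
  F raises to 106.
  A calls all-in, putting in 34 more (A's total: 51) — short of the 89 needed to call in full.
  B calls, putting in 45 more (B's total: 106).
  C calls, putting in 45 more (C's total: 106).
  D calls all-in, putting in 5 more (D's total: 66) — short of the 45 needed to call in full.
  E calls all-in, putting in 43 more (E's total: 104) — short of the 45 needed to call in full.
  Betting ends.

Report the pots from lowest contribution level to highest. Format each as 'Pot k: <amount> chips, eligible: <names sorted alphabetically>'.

Contributions: A=51, B=106, C=106, D=66, E=104, F=106
Pot levels (distinct totals of non-folded players): 51, 66, 104, 106
Layer 1-51: 51 each from A, B, C, D, E, F = 51*6 = 306 chips; eligible A, B, C, D, E, F
Layer 52-66: 15 each from B, C, D, E, F = 15*5 = 75 chips; eligible B, C, D, E, F
Layer 67-104: 38 each from B, C, E, F = 38*4 = 152 chips; eligible B, C, E, F
Layer 105-106: 2 each from B, C, F = 2*3 = 6 chips; eligible B, C, F

Pot 1: 306 chips, eligible: A, B, C, D, E, F
Pot 2: 75 chips, eligible: B, C, D, E, F
Pot 3: 152 chips, eligible: B, C, E, F
Pot 4: 6 chips, eligible: B, C, F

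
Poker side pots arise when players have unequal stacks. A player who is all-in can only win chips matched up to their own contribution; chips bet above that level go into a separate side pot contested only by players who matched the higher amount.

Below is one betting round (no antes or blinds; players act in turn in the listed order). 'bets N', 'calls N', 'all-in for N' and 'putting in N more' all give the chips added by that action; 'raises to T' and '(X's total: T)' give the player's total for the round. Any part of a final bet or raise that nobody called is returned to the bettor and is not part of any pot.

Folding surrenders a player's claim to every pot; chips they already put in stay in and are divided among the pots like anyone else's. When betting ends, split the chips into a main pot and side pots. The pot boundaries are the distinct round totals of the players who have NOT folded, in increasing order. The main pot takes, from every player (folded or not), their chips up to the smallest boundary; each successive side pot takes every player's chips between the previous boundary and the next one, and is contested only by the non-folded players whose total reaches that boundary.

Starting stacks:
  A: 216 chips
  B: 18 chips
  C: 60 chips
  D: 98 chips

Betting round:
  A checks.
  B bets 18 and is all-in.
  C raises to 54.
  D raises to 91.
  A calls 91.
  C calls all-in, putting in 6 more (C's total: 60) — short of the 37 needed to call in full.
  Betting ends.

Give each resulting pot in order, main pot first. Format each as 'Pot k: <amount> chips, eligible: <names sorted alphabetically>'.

Pot 1: 72 chips, eligible: A, B, C, D
Pot 2: 126 chips, eligible: A, C, D
Pot 3: 62 chips, eligible: A, D

Derivation:
Contributions: A=91, B=18, C=60, D=91
Pot levels (distinct totals of non-folded players): 18, 60, 91
Layer 1-18: 18 each from A, B, C, D = 18*4 = 72 chips; eligible A, B, C, D
Layer 19-60: 42 each from A, C, D = 42*3 = 126 chips; eligible A, C, D
Layer 61-91: 31 each from A, D = 31*2 = 62 chips; eligible A, D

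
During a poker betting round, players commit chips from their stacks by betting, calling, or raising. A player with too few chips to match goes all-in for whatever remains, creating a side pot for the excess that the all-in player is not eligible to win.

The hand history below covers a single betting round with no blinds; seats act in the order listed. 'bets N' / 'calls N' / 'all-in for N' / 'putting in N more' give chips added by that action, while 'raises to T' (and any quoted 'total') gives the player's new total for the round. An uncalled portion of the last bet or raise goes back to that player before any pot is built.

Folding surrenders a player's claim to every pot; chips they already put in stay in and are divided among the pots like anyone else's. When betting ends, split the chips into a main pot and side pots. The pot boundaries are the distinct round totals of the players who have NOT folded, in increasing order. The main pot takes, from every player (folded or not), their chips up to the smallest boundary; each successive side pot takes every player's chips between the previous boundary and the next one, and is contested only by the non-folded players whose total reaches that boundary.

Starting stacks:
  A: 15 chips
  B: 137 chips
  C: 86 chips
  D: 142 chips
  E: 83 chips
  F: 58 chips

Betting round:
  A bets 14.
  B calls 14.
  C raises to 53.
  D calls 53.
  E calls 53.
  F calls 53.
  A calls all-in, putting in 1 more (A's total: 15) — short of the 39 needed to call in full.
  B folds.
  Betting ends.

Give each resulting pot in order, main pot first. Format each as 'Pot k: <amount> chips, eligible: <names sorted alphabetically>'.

Pot 1: 89 chips, eligible: A, C, D, E, F
Pot 2: 152 chips, eligible: C, D, E, F

Derivation:
Contributions: A=15, B=14, C=53, D=53, E=53, F=53
Folded: B
Pot levels (distinct totals of non-folded players): 15, 53
Layer 1-15: A 15 + B 14 + C 15 + D 15 + E 15 + F 15 = 89 chips; eligible A, C, D, E, F
Layer 16-53: 38 each from C, D, E, F = 38*4 = 152 chips; eligible C, D, E, F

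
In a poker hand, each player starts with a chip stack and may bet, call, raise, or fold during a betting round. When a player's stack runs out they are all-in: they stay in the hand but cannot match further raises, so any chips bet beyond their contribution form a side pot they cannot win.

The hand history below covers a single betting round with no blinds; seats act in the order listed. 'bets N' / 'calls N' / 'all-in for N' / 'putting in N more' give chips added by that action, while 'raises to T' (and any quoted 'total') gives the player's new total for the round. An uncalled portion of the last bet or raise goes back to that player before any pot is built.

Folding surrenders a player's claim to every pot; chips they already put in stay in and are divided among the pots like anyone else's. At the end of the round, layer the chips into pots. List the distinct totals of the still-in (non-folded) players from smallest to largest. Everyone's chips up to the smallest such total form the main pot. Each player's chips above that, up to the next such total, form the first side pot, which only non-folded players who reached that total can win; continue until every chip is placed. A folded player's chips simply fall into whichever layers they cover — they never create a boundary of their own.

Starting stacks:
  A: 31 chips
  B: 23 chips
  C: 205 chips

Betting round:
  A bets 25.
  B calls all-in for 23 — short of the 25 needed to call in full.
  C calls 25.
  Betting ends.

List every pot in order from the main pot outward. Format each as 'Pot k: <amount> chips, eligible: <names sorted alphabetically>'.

Pot 1: 69 chips, eligible: A, B, C
Pot 2: 4 chips, eligible: A, C

Derivation:
Contributions: A=25, B=23, C=25
Pot levels (distinct totals of non-folded players): 23, 25
Layer 1-23: 23 each from A, B, C = 23*3 = 69 chips; eligible A, B, C
Layer 24-25: 2 each from A, C = 2*2 = 4 chips; eligible A, C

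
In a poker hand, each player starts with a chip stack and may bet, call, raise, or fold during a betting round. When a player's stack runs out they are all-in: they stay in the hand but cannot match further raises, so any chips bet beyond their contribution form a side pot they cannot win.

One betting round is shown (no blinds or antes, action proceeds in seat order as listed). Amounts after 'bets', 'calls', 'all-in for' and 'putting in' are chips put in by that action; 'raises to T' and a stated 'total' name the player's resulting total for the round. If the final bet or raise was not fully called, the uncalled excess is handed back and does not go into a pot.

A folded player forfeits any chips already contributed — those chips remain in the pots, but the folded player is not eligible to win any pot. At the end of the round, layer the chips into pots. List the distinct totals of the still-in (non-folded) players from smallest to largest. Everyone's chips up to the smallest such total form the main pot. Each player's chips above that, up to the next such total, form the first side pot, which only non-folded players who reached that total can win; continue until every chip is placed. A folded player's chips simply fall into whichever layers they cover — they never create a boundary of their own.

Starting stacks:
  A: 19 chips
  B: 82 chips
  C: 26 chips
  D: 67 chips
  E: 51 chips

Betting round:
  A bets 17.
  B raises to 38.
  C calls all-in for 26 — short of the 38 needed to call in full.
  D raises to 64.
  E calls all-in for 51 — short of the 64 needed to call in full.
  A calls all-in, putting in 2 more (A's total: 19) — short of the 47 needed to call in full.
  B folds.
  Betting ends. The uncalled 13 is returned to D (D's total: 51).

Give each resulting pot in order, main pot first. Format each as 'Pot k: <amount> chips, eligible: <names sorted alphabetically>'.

Contributions (after 13 returned to D): A=19, B=38, C=26, D=51, E=51
Folded: B
Pot levels (distinct totals of non-folded players): 19, 26, 51
Layer 1-19: 19 each from A, B, C, D, E = 19*5 = 95 chips; eligible A, C, D, E
Layer 20-26: 7 each from B, C, D, E = 7*4 = 28 chips; eligible C, D, E
Layer 27-51: B 12 + D 25 + E 25 = 62 chips; eligible D, E

Pot 1: 95 chips, eligible: A, C, D, E
Pot 2: 28 chips, eligible: C, D, E
Pot 3: 62 chips, eligible: D, E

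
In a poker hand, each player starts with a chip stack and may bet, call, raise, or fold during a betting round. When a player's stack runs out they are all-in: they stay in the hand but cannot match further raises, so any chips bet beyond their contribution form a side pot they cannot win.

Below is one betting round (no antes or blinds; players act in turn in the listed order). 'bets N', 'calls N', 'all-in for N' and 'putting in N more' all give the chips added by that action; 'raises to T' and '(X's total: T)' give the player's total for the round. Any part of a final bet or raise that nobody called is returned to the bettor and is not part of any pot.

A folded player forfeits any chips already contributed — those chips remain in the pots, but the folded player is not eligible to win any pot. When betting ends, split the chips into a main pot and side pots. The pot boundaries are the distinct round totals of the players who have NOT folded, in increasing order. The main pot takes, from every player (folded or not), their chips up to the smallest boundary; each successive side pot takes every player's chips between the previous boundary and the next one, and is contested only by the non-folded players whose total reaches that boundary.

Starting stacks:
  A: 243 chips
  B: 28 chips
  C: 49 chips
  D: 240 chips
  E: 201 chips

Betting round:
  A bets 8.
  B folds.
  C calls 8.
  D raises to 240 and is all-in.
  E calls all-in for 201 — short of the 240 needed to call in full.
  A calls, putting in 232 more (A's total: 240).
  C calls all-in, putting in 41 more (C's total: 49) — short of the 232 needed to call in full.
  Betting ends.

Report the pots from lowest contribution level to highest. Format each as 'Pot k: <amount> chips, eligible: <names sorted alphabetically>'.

Contributions: A=240, C=49, D=240, E=201
Folded: B
Pot levels (distinct totals of non-folded players): 49, 201, 240
Layer 1-49: 49 each from A, C, D, E = 49*4 = 196 chips; eligible A, C, D, E
Layer 50-201: 152 each from A, D, E = 152*3 = 456 chips; eligible A, D, E
Layer 202-240: 39 each from A, D = 39*2 = 78 chips; eligible A, D

Pot 1: 196 chips, eligible: A, C, D, E
Pot 2: 456 chips, eligible: A, D, E
Pot 3: 78 chips, eligible: A, D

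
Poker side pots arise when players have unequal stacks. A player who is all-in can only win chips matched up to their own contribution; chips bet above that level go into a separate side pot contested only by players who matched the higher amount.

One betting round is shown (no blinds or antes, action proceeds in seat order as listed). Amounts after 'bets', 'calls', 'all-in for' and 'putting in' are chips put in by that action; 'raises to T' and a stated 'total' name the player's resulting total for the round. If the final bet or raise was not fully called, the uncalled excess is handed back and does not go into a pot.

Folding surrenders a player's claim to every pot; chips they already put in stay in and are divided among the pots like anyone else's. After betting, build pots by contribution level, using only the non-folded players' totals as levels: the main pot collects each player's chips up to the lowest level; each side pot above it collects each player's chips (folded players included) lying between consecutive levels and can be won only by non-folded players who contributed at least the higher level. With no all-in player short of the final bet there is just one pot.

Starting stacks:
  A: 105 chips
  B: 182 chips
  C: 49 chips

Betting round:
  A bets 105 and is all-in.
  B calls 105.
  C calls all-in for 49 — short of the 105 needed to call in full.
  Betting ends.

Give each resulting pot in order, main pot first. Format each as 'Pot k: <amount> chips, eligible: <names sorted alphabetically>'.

Contributions: A=105, B=105, C=49
Pot levels (distinct totals of non-folded players): 49, 105
Layer 1-49: 49 each from A, B, C = 49*3 = 147 chips; eligible A, B, C
Layer 50-105: 56 each from A, B = 56*2 = 112 chips; eligible A, B

Pot 1: 147 chips, eligible: A, B, C
Pot 2: 112 chips, eligible: A, B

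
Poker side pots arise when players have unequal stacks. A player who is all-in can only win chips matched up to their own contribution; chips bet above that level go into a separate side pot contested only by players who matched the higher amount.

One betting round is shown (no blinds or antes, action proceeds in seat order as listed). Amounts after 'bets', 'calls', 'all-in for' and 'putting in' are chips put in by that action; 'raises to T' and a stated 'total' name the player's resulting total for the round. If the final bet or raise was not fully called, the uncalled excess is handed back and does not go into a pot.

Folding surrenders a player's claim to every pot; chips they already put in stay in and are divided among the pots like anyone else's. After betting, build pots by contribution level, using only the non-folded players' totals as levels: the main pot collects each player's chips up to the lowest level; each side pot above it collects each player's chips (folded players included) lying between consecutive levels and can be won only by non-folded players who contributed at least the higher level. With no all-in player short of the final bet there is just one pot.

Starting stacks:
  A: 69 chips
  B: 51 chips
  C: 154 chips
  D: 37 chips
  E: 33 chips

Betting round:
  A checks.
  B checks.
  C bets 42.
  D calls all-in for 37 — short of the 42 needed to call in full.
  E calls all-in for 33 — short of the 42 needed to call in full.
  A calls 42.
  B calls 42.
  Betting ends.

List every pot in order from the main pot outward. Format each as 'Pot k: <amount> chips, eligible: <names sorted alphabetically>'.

Contributions: A=42, B=42, C=42, D=37, E=33
Pot levels (distinct totals of non-folded players): 33, 37, 42
Layer 1-33: 33 each from A, B, C, D, E = 33*5 = 165 chips; eligible A, B, C, D, E
Layer 34-37: 4 each from A, B, C, D = 4*4 = 16 chips; eligible A, B, C, D
Layer 38-42: 5 each from A, B, C = 5*3 = 15 chips; eligible A, B, C

Pot 1: 165 chips, eligible: A, B, C, D, E
Pot 2: 16 chips, eligible: A, B, C, D
Pot 3: 15 chips, eligible: A, B, C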